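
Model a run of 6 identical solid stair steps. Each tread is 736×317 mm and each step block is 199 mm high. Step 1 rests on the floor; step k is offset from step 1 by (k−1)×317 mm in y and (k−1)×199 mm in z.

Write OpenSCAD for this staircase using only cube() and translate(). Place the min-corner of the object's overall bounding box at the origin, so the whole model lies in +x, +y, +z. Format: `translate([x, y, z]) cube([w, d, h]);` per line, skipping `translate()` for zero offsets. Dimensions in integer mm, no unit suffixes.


cube([736, 317, 199]);
translate([0, 317, 199]) cube([736, 317, 199]);
translate([0, 634, 398]) cube([736, 317, 199]);
translate([0, 951, 597]) cube([736, 317, 199]);
translate([0, 1268, 796]) cube([736, 317, 199]);
translate([0, 1585, 995]) cube([736, 317, 199]);


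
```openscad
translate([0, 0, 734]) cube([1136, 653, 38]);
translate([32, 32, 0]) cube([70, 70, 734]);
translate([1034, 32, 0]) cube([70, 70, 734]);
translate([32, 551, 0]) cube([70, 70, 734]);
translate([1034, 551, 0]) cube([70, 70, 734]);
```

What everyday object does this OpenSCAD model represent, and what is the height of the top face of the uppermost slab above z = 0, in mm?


A table. The table height is 772 mm.

A 1136×653×38 slab sits at z = 734 on four 70 mm square posts — a table. The top surface is at 734 + 38 = 772 mm.


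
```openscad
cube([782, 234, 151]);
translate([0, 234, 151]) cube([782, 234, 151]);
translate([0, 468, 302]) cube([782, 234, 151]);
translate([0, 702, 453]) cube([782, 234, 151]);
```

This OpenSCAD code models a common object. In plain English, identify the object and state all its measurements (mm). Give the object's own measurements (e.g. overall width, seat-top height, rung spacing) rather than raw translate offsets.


A straight staircase of 4 solid steps. Each step is 782 mm wide (x), 234 mm deep (y, the going) and 151 mm tall (the rise). The first step rests on the floor; each subsequent step sits one going further in +y and one rise higher in +z, directly behind and above the previous step with no overlap.


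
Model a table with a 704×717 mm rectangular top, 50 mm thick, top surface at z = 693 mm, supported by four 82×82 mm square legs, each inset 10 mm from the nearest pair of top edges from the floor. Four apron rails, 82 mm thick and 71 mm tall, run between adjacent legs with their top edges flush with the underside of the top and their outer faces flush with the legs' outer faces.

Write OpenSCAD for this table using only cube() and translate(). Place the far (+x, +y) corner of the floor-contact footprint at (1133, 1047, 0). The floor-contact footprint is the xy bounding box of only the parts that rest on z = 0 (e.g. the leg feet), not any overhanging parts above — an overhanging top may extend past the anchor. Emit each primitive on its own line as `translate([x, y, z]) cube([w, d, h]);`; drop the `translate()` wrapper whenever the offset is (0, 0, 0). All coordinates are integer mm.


// leg_h = 693 - 50 = 643
// apron z = 643 - 71 = 572
translate([439, 340, 643]) cube([704, 717, 50]);
translate([449, 350, 0]) cube([82, 82, 643]);
translate([1051, 350, 0]) cube([82, 82, 643]);
translate([449, 965, 0]) cube([82, 82, 643]);
translate([1051, 965, 0]) cube([82, 82, 643]);
translate([531, 350, 572]) cube([520, 82, 71]);
translate([531, 965, 572]) cube([520, 82, 71]);
translate([449, 432, 572]) cube([82, 533, 71]);
translate([1051, 432, 572]) cube([82, 533, 71]);


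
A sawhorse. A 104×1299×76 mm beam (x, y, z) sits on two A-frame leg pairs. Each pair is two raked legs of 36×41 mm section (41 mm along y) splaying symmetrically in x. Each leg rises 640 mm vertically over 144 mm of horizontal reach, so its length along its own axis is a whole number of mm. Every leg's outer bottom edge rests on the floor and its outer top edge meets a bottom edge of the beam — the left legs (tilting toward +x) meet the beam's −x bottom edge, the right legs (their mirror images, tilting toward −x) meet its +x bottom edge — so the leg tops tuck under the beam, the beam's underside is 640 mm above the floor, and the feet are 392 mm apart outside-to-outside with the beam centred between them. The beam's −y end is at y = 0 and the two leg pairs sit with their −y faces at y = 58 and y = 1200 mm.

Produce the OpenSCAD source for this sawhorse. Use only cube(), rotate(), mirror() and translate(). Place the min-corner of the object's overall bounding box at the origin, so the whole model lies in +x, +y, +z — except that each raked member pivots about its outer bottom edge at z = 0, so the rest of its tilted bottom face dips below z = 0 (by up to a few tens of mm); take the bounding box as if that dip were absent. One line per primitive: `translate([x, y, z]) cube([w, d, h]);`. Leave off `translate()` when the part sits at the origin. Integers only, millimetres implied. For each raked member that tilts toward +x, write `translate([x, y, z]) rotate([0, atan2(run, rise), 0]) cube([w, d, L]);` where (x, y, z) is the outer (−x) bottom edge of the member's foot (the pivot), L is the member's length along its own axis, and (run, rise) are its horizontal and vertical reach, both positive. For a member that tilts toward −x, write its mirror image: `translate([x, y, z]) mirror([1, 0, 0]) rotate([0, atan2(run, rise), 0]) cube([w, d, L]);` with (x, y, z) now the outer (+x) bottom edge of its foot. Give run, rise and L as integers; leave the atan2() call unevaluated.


// leg length = √(144² + 640²) = 656
// right-leg outer foot x = 2·144 + 104 = 392
// beam min-corner = (144, 0, 640)
translate([144, 0, 640]) cube([104, 1299, 76]);
translate([0, 58, 0]) rotate([0, atan2(144, 640), 0]) cube([36, 41, 656]);
translate([392, 58, 0]) mirror([1, 0, 0]) rotate([0, atan2(144, 640), 0]) cube([36, 41, 656]);
translate([0, 1200, 0]) rotate([0, atan2(144, 640), 0]) cube([36, 41, 656]);
translate([392, 1200, 0]) mirror([1, 0, 0]) rotate([0, atan2(144, 640), 0]) cube([36, 41, 656]);


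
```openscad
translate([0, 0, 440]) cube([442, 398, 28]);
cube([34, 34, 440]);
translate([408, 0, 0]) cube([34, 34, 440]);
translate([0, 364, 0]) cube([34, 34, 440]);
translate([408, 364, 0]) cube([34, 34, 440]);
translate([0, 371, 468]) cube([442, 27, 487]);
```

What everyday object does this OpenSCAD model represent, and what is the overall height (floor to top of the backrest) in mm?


A chair. The overall height is 955 mm.

A slab on four corner posts with a tall panel at the back — a chair. The seat slab sits at z = 440 with thickness 28, and the 487 mm backrest starts at the seat top, so the overall height is 440 + 28 + 487 = 955 mm.


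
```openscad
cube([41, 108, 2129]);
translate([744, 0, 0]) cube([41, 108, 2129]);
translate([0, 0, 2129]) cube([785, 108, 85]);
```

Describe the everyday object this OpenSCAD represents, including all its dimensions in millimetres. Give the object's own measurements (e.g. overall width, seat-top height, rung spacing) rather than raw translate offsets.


A door frame. The clear opening is 703 mm wide and 2129 mm high. Two 41 mm wide jambs, 108 mm deep, stand either side of the opening from the floor to the top of the opening. A 85 mm thick head sits across the top of both jambs, spanning the full outside width of the frame.


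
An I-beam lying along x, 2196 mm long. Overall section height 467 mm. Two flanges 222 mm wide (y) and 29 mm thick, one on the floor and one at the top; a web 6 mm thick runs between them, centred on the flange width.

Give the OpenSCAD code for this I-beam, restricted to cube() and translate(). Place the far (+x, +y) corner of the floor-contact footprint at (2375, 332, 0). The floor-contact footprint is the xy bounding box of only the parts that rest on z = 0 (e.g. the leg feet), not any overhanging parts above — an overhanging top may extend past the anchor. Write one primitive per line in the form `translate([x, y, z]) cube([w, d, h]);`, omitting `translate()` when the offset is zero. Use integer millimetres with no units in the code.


translate([179, 110, 0]) cube([2196, 222, 29]);
translate([179, 218, 29]) cube([2196, 6, 409]);
translate([179, 110, 438]) cube([2196, 222, 29]);


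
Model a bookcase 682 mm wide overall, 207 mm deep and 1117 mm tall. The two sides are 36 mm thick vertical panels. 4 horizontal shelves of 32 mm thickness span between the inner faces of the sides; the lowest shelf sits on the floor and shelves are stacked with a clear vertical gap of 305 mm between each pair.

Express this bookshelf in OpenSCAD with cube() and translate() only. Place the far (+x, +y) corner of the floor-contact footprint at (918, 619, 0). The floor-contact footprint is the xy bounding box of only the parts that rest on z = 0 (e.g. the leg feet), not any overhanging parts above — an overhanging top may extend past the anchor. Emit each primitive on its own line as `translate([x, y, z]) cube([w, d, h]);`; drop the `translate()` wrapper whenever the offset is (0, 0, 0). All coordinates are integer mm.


translate([236, 412, 0]) cube([36, 207, 1117]);
translate([882, 412, 0]) cube([36, 207, 1117]);
translate([272, 412, 0]) cube([610, 207, 32]);
translate([272, 412, 337]) cube([610, 207, 32]);
translate([272, 412, 674]) cube([610, 207, 32]);
translate([272, 412, 1011]) cube([610, 207, 32]);


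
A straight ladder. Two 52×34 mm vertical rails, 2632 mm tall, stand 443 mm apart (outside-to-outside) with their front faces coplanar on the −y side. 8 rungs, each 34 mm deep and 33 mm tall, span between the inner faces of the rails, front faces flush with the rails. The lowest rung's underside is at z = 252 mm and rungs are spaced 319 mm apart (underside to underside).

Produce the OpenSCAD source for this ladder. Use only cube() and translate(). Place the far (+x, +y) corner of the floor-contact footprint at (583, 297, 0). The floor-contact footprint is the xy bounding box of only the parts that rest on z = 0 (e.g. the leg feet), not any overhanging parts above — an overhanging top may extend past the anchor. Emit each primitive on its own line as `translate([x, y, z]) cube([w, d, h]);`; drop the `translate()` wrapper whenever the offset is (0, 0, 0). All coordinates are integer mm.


// rung span = 443 - 2*52 = 339
// rung[k] z = 252 + k*319
translate([140, 263, 0]) cube([52, 34, 2632]);
translate([531, 263, 0]) cube([52, 34, 2632]);
translate([192, 263, 252]) cube([339, 34, 33]);
translate([192, 263, 571]) cube([339, 34, 33]);
translate([192, 263, 890]) cube([339, 34, 33]);
translate([192, 263, 1209]) cube([339, 34, 33]);
translate([192, 263, 1528]) cube([339, 34, 33]);
translate([192, 263, 1847]) cube([339, 34, 33]);
translate([192, 263, 2166]) cube([339, 34, 33]);
translate([192, 263, 2485]) cube([339, 34, 33]);


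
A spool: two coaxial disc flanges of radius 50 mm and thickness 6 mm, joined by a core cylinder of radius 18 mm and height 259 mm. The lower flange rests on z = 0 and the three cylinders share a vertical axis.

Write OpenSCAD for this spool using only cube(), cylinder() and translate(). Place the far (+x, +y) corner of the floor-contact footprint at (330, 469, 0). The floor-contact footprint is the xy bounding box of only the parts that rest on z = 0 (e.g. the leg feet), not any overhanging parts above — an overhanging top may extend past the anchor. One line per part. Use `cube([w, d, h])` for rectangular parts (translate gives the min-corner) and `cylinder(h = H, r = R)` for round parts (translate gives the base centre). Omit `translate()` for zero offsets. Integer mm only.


translate([280, 419, 0]) cylinder(h = 6, r = 50);
translate([280, 419, 6]) cylinder(h = 259, r = 18);
translate([280, 419, 265]) cylinder(h = 6, r = 50);


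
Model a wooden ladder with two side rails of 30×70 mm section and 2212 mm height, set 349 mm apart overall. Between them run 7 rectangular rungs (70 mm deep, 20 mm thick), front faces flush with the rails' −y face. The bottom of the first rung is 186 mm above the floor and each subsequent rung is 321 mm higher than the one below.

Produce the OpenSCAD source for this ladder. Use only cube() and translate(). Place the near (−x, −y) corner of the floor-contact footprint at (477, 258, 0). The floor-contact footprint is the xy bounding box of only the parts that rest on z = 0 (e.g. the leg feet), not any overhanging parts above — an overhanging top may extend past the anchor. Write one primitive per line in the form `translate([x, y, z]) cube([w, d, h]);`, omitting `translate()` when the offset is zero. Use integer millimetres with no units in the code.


translate([477, 258, 0]) cube([30, 70, 2212]);
translate([796, 258, 0]) cube([30, 70, 2212]);
translate([507, 258, 186]) cube([289, 70, 20]);
translate([507, 258, 507]) cube([289, 70, 20]);
translate([507, 258, 828]) cube([289, 70, 20]);
translate([507, 258, 1149]) cube([289, 70, 20]);
translate([507, 258, 1470]) cube([289, 70, 20]);
translate([507, 258, 1791]) cube([289, 70, 20]);
translate([507, 258, 2112]) cube([289, 70, 20]);


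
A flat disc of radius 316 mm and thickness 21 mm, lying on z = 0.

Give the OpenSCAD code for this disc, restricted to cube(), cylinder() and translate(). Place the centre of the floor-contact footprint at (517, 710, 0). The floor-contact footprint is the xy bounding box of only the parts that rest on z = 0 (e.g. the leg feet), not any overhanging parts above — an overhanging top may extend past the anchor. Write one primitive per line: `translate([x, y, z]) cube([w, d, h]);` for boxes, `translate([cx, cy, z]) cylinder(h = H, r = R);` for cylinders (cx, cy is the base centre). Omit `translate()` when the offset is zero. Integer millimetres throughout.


translate([517, 710, 0]) cylinder(h = 21, r = 316);


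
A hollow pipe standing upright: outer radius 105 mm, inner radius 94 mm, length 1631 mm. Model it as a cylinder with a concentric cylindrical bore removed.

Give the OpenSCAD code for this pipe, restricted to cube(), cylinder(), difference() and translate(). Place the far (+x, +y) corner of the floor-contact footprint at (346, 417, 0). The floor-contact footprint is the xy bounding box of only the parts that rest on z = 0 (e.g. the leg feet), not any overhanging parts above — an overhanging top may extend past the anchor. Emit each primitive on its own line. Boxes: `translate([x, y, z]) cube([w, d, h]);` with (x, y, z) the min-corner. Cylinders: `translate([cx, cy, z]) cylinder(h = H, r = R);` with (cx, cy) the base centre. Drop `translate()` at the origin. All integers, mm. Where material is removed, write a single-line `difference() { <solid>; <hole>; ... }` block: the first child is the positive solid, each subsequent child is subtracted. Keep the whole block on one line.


difference() { translate([241, 312, 0]) cylinder(h = 1631, r = 105); translate([241, 312, 0]) cylinder(h = 1631, r = 94); }


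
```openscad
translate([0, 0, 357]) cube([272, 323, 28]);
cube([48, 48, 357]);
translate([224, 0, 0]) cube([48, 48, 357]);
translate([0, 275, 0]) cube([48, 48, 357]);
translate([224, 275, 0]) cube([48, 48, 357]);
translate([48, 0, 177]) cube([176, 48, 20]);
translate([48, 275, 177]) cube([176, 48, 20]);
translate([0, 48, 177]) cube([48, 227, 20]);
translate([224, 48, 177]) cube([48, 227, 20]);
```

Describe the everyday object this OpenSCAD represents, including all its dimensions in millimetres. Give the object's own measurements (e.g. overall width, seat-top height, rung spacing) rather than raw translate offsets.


A four-legged stool. The seat is a 272×323×28 mm slab whose top surface is at z = 385 mm; four square legs, each 48×48 mm in cross-section, run from the floor (z = 0) to the underside of the seat, each flush with a corner of the seat. Four stretchers, 48 mm wide and 20 mm tall, connect adjacent legs with their undersides at z = 177 mm, each running between the inner faces of the legs it joins and aligned with the legs' outer faces on the other axis.


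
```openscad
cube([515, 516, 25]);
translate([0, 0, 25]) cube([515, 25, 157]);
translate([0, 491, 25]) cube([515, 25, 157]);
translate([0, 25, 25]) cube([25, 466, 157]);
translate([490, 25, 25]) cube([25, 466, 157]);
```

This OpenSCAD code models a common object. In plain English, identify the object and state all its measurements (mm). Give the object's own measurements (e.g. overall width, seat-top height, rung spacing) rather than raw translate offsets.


An open-topped rectangular box: outside dimensions 515×516×182 mm, with a uniform wall and base thickness of 25 mm. The base is a full 515×516 slab on the floor; four walls sit on top of the base. The front and back walls (the −y and +y sides) span the full width; the two side walls fit between them.


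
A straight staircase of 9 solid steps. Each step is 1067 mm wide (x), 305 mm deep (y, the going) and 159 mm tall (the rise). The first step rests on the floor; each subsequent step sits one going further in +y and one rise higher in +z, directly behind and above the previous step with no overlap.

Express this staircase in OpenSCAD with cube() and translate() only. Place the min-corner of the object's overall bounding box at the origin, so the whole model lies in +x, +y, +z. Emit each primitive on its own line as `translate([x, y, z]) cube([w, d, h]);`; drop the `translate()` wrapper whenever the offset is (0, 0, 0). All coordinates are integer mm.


cube([1067, 305, 159]);
translate([0, 305, 159]) cube([1067, 305, 159]);
translate([0, 610, 318]) cube([1067, 305, 159]);
translate([0, 915, 477]) cube([1067, 305, 159]);
translate([0, 1220, 636]) cube([1067, 305, 159]);
translate([0, 1525, 795]) cube([1067, 305, 159]);
translate([0, 1830, 954]) cube([1067, 305, 159]);
translate([0, 2135, 1113]) cube([1067, 305, 159]);
translate([0, 2440, 1272]) cube([1067, 305, 159]);


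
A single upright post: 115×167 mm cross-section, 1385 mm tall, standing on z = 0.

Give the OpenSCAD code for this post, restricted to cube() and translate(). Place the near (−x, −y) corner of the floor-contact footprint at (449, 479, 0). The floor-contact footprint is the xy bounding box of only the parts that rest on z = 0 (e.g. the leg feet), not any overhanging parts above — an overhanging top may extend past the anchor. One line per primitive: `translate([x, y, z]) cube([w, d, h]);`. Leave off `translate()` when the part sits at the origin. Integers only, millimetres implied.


translate([449, 479, 0]) cube([115, 167, 1385]);


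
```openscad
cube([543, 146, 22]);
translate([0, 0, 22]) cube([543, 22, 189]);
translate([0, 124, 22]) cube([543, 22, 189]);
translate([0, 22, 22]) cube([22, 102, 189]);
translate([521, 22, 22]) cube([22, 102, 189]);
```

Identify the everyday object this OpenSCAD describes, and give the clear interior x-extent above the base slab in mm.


An open box. The internal width is 499 mm.

A 543×146 base slab with four walls standing on it — an open box. The base is 543 mm wide and the walls are 22 mm thick, so the internal width is 543 − 2 × 22 = 499 mm.


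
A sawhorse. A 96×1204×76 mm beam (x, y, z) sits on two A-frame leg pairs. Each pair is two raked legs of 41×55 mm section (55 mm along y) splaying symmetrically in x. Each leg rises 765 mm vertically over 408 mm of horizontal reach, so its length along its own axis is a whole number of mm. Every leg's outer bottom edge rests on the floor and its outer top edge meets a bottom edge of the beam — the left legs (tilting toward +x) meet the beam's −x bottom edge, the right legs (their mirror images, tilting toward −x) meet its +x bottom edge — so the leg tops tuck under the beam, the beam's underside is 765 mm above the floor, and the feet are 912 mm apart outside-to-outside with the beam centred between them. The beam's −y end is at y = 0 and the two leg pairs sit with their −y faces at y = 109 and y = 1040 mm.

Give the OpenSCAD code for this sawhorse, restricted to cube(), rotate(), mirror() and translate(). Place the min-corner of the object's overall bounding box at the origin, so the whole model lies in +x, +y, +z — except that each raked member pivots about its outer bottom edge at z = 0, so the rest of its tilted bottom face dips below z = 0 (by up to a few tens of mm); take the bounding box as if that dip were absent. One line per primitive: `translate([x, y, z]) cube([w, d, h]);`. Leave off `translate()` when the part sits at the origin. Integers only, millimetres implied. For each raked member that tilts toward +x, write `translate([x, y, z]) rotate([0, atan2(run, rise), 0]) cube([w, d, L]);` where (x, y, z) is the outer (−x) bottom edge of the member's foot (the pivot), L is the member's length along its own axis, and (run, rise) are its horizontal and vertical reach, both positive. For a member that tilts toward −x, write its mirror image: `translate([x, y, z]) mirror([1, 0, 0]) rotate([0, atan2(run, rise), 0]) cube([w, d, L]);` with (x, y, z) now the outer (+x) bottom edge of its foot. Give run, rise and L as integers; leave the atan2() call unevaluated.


// leg length = √(408² + 765²) = 867
// right-leg outer foot x = 2·408 + 96 = 912
// beam min-corner = (408, 0, 765)
translate([408, 0, 765]) cube([96, 1204, 76]);
translate([0, 109, 0]) rotate([0, atan2(408, 765), 0]) cube([41, 55, 867]);
translate([912, 109, 0]) mirror([1, 0, 0]) rotate([0, atan2(408, 765), 0]) cube([41, 55, 867]);
translate([0, 1040, 0]) rotate([0, atan2(408, 765), 0]) cube([41, 55, 867]);
translate([912, 1040, 0]) mirror([1, 0, 0]) rotate([0, atan2(408, 765), 0]) cube([41, 55, 867]);


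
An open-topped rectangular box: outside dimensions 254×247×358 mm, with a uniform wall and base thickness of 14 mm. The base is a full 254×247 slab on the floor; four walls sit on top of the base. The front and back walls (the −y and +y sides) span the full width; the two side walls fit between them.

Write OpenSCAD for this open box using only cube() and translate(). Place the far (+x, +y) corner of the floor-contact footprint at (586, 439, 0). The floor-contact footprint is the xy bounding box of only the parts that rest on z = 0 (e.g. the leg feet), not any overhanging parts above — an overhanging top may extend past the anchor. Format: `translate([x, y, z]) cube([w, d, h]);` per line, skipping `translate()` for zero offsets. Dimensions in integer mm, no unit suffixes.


translate([332, 192, 0]) cube([254, 247, 14]);
translate([332, 192, 14]) cube([254, 14, 344]);
translate([332, 425, 14]) cube([254, 14, 344]);
translate([332, 206, 14]) cube([14, 219, 344]);
translate([572, 206, 14]) cube([14, 219, 344]);


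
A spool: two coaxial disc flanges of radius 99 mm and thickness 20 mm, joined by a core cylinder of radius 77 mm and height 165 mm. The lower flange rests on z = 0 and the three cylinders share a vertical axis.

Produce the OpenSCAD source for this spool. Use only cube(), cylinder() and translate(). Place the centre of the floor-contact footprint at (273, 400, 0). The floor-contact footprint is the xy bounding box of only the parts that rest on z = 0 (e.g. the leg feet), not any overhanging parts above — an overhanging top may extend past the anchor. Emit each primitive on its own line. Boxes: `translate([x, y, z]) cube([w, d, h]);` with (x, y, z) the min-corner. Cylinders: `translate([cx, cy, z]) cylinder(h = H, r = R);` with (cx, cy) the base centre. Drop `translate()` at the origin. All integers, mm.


translate([273, 400, 0]) cylinder(h = 20, r = 99);
translate([273, 400, 20]) cylinder(h = 165, r = 77);
translate([273, 400, 185]) cylinder(h = 20, r = 99);


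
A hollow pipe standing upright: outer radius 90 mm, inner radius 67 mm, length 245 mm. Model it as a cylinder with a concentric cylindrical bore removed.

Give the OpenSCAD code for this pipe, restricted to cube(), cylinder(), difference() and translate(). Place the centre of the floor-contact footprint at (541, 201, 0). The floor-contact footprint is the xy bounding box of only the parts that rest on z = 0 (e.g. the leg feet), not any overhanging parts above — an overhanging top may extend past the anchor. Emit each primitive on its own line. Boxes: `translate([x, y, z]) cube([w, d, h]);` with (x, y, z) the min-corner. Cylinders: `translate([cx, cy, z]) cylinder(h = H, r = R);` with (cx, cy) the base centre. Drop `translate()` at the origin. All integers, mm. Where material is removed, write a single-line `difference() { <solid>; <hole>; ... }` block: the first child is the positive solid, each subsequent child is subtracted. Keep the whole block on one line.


difference() { translate([541, 201, 0]) cylinder(h = 245, r = 90); translate([541, 201, 0]) cylinder(h = 245, r = 67); }


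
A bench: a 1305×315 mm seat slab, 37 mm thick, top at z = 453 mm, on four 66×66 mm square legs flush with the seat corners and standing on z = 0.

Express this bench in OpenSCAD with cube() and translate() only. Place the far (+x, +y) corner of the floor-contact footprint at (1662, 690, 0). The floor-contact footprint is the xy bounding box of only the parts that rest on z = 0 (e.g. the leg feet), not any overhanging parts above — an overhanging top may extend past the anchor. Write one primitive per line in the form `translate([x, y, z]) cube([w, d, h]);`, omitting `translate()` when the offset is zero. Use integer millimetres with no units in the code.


translate([357, 375, 416]) cube([1305, 315, 37]);
translate([357, 375, 0]) cube([66, 66, 416]);
translate([357, 624, 0]) cube([66, 66, 416]);
translate([1596, 375, 0]) cube([66, 66, 416]);
translate([1596, 624, 0]) cube([66, 66, 416]);


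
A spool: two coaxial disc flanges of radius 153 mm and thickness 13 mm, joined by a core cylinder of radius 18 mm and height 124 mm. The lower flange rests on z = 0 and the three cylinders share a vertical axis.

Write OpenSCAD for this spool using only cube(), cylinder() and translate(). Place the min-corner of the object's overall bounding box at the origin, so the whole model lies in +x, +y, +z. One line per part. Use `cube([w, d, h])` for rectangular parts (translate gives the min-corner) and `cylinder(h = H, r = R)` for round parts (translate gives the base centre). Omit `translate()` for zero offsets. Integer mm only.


translate([153, 153, 0]) cylinder(h = 13, r = 153);
translate([153, 153, 13]) cylinder(h = 124, r = 18);
translate([153, 153, 137]) cylinder(h = 13, r = 153);


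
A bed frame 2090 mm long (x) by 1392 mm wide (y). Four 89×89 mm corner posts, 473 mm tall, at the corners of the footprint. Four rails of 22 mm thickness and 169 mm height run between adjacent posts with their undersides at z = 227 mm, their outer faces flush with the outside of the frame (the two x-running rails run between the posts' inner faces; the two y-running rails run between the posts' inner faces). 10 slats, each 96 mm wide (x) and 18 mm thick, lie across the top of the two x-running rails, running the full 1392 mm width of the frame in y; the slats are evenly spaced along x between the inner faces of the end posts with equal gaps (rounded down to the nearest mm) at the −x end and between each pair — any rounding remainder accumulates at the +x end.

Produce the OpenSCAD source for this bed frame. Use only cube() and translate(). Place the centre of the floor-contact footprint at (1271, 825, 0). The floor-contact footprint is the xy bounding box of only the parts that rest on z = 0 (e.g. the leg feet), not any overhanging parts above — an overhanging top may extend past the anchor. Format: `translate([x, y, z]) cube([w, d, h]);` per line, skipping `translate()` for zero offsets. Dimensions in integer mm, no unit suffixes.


// slat z = rail_z + rail_h = 227 + 169 = 396
// slat gap = ⌊(1912 − 10·96) / 11⌋ = 86
translate([226, 129, 0]) cube([89, 89, 473]);
translate([226, 1432, 0]) cube([89, 89, 473]);
translate([2227, 129, 0]) cube([89, 89, 473]);
translate([2227, 1432, 0]) cube([89, 89, 473]);
translate([315, 129, 227]) cube([1912, 22, 169]);
translate([315, 1499, 227]) cube([1912, 22, 169]);
translate([226, 218, 227]) cube([22, 1214, 169]);
translate([2294, 218, 227]) cube([22, 1214, 169]);
translate([401, 129, 396]) cube([96, 1392, 18]);
translate([583, 129, 396]) cube([96, 1392, 18]);
translate([765, 129, 396]) cube([96, 1392, 18]);
translate([947, 129, 396]) cube([96, 1392, 18]);
translate([1129, 129, 396]) cube([96, 1392, 18]);
translate([1311, 129, 396]) cube([96, 1392, 18]);
translate([1493, 129, 396]) cube([96, 1392, 18]);
translate([1675, 129, 396]) cube([96, 1392, 18]);
translate([1857, 129, 396]) cube([96, 1392, 18]);
translate([2039, 129, 396]) cube([96, 1392, 18]);


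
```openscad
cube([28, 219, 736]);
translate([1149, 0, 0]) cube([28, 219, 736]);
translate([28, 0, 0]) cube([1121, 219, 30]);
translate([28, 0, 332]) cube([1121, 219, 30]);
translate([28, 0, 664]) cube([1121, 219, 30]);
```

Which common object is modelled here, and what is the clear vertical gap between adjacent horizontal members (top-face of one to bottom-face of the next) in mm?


A bookshelf. The clear shelf gap is 302 mm.

Two tall side panels with 3 horizontal boards between them — a bookshelf. The first two shelf undersides are at z = 0 and z = 332; with shelf thickness 30, the clear gap is 332 − 0 − 30 = 302 mm.


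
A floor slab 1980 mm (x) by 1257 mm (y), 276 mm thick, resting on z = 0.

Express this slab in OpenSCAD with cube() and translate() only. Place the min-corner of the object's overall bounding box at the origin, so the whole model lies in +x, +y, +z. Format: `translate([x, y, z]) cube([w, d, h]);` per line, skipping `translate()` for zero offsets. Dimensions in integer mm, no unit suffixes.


cube([1980, 1257, 276]);


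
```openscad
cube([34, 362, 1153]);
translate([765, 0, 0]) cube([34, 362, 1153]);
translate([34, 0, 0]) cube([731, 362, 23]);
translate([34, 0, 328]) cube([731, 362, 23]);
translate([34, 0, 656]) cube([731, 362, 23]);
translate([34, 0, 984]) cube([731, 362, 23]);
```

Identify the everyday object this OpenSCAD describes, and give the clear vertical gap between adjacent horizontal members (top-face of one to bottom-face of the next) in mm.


A bookshelf. The clear shelf gap is 305 mm.

Two tall side panels with 4 horizontal boards between them — a bookshelf. The first two shelf undersides are at z = 0 and z = 328; with shelf thickness 23, the clear gap is 328 − 0 − 23 = 305 mm.


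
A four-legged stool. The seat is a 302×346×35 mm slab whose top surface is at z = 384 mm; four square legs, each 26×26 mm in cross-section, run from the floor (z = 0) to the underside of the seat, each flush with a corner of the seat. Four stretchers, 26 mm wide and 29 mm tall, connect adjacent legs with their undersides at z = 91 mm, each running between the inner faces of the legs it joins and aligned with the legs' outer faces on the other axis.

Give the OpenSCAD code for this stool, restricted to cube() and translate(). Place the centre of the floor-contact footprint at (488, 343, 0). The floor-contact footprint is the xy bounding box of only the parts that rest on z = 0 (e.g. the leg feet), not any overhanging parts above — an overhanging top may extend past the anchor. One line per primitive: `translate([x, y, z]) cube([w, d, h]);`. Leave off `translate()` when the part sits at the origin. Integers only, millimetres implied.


// leg_h = 384 - 35 = 349
// stretcher span = 302 - 2*26 = 250
translate([337, 170, 349]) cube([302, 346, 35]);
translate([337, 170, 0]) cube([26, 26, 349]);
translate([613, 170, 0]) cube([26, 26, 349]);
translate([337, 490, 0]) cube([26, 26, 349]);
translate([613, 490, 0]) cube([26, 26, 349]);
translate([363, 170, 91]) cube([250, 26, 29]);
translate([363, 490, 91]) cube([250, 26, 29]);
translate([337, 196, 91]) cube([26, 294, 29]);
translate([613, 196, 91]) cube([26, 294, 29]);


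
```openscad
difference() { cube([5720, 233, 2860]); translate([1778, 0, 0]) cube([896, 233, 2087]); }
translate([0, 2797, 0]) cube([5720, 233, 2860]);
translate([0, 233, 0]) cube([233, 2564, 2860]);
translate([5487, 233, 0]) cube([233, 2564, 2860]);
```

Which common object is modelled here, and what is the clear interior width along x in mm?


A single room. The interior width is 5254 mm.

Four walls enclosing a rectangle with a door in the front wall — a room. Outside width 5720 minus two 233 mm walls gives 5254 mm.


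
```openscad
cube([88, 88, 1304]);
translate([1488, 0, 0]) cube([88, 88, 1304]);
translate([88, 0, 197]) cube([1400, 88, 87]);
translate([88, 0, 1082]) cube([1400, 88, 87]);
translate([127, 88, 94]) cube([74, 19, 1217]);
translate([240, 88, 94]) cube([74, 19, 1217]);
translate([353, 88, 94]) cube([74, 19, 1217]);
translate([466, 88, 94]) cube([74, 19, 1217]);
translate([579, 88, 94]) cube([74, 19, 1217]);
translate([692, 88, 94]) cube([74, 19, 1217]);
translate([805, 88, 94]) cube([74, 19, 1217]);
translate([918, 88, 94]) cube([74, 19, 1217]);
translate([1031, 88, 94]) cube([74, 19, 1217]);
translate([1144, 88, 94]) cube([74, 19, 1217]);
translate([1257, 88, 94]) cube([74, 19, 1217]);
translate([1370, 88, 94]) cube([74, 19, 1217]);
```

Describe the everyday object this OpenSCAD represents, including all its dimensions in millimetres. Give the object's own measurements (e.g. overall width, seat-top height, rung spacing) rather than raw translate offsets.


A fence section. Two 88×88 mm posts, 1304 mm tall, stand on the floor with a clear span of 1400 mm between their inner faces. Two horizontal rails of 88×87 mm section span the gap between the posts with their undersides at z = 197 mm and z = 1082 mm, flush with the posts' −y face. 12 pickets, each 74 mm wide, 19 mm thick and 1217 mm tall, are fixed to the +y face of the rails with their bottoms at z = 94 mm, spaced across the span with a 39 mm gap after the −x post and between neighbouring pickets, with 44 mm left before the +x post.


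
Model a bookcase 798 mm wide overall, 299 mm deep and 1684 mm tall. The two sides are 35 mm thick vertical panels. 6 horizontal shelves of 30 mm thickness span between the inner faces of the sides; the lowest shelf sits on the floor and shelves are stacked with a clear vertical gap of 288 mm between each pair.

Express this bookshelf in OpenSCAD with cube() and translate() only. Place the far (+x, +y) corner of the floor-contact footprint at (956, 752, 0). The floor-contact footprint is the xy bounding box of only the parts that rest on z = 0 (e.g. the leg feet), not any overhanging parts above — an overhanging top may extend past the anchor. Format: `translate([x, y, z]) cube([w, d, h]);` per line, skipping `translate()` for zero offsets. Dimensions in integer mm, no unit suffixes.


translate([158, 453, 0]) cube([35, 299, 1684]);
translate([921, 453, 0]) cube([35, 299, 1684]);
translate([193, 453, 0]) cube([728, 299, 30]);
translate([193, 453, 318]) cube([728, 299, 30]);
translate([193, 453, 636]) cube([728, 299, 30]);
translate([193, 453, 954]) cube([728, 299, 30]);
translate([193, 453, 1272]) cube([728, 299, 30]);
translate([193, 453, 1590]) cube([728, 299, 30]);


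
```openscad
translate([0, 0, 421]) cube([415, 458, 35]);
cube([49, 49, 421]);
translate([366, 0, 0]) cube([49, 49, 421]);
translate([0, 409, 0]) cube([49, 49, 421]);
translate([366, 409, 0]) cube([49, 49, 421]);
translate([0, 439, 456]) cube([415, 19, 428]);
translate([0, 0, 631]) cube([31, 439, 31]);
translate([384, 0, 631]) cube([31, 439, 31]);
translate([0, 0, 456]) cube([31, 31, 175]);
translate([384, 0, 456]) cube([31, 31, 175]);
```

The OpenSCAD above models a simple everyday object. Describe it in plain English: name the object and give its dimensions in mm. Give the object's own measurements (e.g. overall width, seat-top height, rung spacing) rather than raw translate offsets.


A chair. The seat is a 415×458×35 mm slab with its top at z = 456 mm, on four 49×49 mm corner legs (flush with the seat edges, standing on z = 0). A flat backrest 19 mm thick, 428 mm tall, spans the full seat width and rises from the seat top along its +y edge, rear face flush with the rear of the seat. Two armrests of 31×31 mm section run along each side from the seat's front edge to the front of the backrest, top faces 206 mm above the seat top and outer faces flush with the seat's x-edges; a 31×31 mm post under the front of each armrest stands on the seat at the front corner.


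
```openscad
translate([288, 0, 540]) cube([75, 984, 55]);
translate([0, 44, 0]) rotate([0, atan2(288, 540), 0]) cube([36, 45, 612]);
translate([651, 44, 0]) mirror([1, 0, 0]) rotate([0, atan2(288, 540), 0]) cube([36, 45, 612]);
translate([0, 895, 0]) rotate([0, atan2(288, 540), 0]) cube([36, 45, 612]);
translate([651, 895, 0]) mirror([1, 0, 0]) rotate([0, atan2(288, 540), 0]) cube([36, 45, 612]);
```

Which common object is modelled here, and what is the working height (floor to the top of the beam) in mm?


A sawhorse. The overall height is 595 mm.

A beam across two mirrored pairs of raked legs — a sawhorse. The beam's underside is at z = 540 (matching the legs' vertical rise in atan2(288, 540)) and the beam is 55 mm tall, so its top is at 540 + 55 = 595 mm. The raked legs top out at the beam's underside, so that is the highest point.


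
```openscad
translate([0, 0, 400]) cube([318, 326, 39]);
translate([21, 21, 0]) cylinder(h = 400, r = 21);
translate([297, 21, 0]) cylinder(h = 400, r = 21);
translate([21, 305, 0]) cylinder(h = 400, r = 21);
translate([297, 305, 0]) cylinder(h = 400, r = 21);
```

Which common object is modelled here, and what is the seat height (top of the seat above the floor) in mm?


A stool. The seat height is 439 mm.

A 318×326×39 slab at z = 400 on four corner cylinders — a stool. The seat top is 400 + 39 = 439 mm.


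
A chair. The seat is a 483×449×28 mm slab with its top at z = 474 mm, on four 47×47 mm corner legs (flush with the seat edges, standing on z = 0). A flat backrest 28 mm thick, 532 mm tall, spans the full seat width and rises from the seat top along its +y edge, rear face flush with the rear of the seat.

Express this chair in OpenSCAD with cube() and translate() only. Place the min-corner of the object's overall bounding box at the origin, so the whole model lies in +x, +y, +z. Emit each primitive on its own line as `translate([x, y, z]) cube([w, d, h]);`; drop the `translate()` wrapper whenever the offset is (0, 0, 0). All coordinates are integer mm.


translate([0, 0, 446]) cube([483, 449, 28]);
cube([47, 47, 446]);
translate([436, 0, 0]) cube([47, 47, 446]);
translate([0, 402, 0]) cube([47, 47, 446]);
translate([436, 402, 0]) cube([47, 47, 446]);
translate([0, 421, 474]) cube([483, 28, 532]);


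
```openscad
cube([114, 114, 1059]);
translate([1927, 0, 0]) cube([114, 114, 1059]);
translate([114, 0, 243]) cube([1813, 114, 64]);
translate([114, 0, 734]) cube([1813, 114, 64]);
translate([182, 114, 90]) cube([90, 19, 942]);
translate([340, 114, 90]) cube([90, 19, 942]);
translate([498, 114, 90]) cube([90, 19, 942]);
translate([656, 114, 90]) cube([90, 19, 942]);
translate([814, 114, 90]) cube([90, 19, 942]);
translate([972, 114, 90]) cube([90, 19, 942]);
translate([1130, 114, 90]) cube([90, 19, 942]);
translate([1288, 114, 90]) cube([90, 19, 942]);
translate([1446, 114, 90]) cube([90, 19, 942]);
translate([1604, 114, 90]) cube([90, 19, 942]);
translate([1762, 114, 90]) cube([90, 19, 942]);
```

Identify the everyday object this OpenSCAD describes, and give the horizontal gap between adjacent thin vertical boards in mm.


A fence section. The picket gap is 68 mm.

Two posts, two rails, 11 pickets — a fence section. Span 1813 mm holds 11 pickets of 90 mm with 12 equal gaps: ⌊(1813 − 11·90) / 12⌋ = 68 mm.


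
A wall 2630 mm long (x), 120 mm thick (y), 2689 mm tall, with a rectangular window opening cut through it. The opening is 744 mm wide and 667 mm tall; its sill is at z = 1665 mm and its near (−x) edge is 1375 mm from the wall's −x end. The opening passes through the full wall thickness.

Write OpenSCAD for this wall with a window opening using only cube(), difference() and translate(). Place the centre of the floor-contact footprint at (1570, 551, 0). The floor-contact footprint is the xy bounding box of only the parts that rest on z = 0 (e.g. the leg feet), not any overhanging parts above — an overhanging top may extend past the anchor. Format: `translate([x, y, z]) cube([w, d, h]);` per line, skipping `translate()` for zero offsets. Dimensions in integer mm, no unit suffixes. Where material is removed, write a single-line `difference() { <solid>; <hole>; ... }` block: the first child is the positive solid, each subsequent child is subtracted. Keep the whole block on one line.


difference() { translate([255, 491, 0]) cube([2630, 120, 2689]); translate([1630, 491, 1665]) cube([744, 120, 667]); }
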